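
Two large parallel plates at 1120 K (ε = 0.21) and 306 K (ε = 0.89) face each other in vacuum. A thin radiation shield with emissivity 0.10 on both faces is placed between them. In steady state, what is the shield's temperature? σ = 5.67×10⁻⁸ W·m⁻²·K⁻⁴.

In steady state the net flux on the hot side equals that on the cold side.
σ(T₁⁴−T_s⁴)/D₁ = σ(T_s⁴−T₂⁴)/D₂, with D₁ = 1/ε₁+1/ε_s−1 = 13.76, D₂ = 1/ε_s+1/ε₂−1 = 10.12.
Solve for T_s⁴: T_s⁴ = (D₂·T₁⁴ + D₁·T₂⁴)/(D₁+D₂) = 6.720×10¹¹ K⁴.

T_s ≈ 905 K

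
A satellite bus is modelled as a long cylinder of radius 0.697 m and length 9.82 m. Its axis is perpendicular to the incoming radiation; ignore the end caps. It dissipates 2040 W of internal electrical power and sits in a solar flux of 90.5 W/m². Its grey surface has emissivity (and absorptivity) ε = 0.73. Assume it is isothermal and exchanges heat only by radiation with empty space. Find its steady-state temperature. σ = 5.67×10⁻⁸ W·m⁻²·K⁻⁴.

T ≈ 202 K

At steady state, absorbed solar power + internal power = radiated power.
Absorbed: α·S·A_cross = 0.73·90.5·13.69 = 904.4 W (cross-section 2rL).
Total input = 904.4 + 2040 = 2944 W.
Radiated: εσ·A_surf·T⁴ with A_surf = 2πrL = 43.01 m².
T⁴ = 2944/(0.73·5.67×10⁻⁸·43.01) = 1.654×10⁹ K⁴.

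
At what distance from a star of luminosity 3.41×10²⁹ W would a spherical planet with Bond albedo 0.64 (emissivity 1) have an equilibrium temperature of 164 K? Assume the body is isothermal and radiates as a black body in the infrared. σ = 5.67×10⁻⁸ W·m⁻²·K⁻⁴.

d ≈ 7.72×10¹² m

For an isothermal black-emitting sphere, (1−a)S·πr² = σ·4πr²·T⁴ ⇒ S = 4σT⁴/(1−a).
S = 4·5.67×10⁻⁸·(164)⁴/0.360 = 455.7 W/m².
Flux falls as S = L/(4πd²), so d = √(L/(4πS)) = √(3.41×10²⁹/(4π·455.7)).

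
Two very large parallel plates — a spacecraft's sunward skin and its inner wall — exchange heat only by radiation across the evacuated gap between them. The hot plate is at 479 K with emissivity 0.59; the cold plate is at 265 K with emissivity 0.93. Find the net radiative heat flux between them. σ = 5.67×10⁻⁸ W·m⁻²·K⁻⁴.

q ≈ 1530 W/m²

For two infinite grey parallel plates, q = σ(T₁⁴ − T₂⁴)/(1/ε₁ + 1/ε₂ − 1).
T₁⁴ − T₂⁴ = 5.264×10¹⁰ − 4.932×10⁹ = 4.771×10¹⁰ K⁴.
1/ε₁ + 1/ε₂ − 1 = 1.695 + 1.075 − 1 = 1.770.
q = 5.67×10⁻⁸ × 4.771×10¹⁰ / 1.770.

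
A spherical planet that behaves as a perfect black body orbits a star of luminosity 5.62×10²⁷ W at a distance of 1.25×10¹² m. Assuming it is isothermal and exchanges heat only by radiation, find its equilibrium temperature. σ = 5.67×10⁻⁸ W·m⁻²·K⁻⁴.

T ≈ 188 K

First find the stellar flux at distance d: S = L/(4πd²) = 5.62×10²⁷/(4π·(1.25×10¹²)²) = 286.2 W/m².
For an isothermal sphere, absorbed (1−a)S·πr² = emitted σ·4πr²·T⁴, so T⁴ = (1−a)S/(4σ).
T⁴ = 1.00·286.2/(4·5.67×10⁻⁸) = 1.262×10⁹ K⁴.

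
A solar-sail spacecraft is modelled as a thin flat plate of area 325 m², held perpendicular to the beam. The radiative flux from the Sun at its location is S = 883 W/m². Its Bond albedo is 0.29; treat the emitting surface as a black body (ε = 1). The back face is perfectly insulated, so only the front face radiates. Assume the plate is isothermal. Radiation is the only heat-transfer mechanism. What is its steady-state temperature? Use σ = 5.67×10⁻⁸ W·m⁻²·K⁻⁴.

T ≈ 324 K

At equilibrium, absorbed power = emitted power.
Absorbing cross-section = A = 325.0 m²; emitting surface = A = 325.0 m² (ratio 1).
(1−a)S·A_cross = εσ·A_surf·T⁴  ⇒  T⁴ = (1−a)S/(1σ).
T⁴ = 0.710·883/(1·5.67×10⁻⁸) = 1.106×10¹⁰ K⁴.
T = (1.106×10¹⁰)^(1/4).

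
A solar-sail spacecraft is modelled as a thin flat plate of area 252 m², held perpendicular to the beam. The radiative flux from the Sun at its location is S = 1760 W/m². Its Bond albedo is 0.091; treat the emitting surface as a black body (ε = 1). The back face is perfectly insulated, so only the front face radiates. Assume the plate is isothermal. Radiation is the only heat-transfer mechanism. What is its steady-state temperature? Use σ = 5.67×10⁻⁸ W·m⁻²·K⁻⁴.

T ≈ 410 K

At equilibrium, absorbed power = emitted power.
Absorbing cross-section = A = 252.0 m²; emitting surface = A = 252.0 m² (ratio 1).
(1−a)S·A_cross = εσ·A_surf·T⁴  ⇒  T⁴ = (1−a)S/(1σ).
T⁴ = 0.909·1760/(1·5.67×10⁻⁸) = 2.822×10¹⁰ K⁴.
T = (2.822×10¹⁰)^(1/4).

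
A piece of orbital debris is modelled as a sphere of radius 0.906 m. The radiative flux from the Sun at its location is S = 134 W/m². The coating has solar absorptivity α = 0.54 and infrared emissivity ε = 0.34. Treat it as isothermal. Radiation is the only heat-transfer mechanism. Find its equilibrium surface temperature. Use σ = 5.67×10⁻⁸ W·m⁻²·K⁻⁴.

At equilibrium, absorbed power = emitted power.
Absorbing cross-section = πr² = 2.579 m²; emitting surface = 4πr² = 10.31 m² (ratio 4).
αS·A_cross = εσ·A_surf·T⁴  ⇒  T⁴ = αS/(ε·4σ).
T⁴ = 0.540·134/(0.34·4·5.67×10⁻⁸) = 9.384×10⁸ K⁴.
T = (9.384×10⁸)^(1/4).

T ≈ 175 K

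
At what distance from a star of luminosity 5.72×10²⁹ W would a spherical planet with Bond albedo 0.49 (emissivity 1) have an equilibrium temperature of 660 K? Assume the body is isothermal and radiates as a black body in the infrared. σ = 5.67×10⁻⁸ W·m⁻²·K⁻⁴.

For an isothermal black-emitting sphere, (1−a)S·πr² = σ·4πr²·T⁴ ⇒ S = 4σT⁴/(1−a).
S = 4·5.67×10⁻⁸·(660)⁴/0.510 = 84380 W/m².
Flux falls as S = L/(4πd²), so d = √(L/(4πS)) = √(5.72×10²⁹/(4π·84380)).

d ≈ 7.34×10¹¹ m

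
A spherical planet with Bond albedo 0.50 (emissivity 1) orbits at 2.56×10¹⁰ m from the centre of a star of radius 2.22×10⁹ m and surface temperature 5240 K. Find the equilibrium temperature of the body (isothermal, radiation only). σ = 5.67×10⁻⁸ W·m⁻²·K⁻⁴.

The star's surface emits σT_*⁴; at distance d the flux is S = σT_*⁴(R_*/d)².
S = 5.67×10⁻⁸·(5240)⁴·(2.22×10⁹/2.56×10¹⁰)² = 3.215×10⁵ W/m².
For an isothermal sphere T⁴ = (1−a)S/(4σ) = 7.087×10¹¹ K⁴.

T ≈ 918 K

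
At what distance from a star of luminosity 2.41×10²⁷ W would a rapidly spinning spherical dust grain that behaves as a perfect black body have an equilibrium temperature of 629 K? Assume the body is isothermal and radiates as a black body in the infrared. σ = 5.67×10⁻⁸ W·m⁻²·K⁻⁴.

For an isothermal black-emitting sphere, (1−a)S·πr² = σ·4πr²·T⁴ ⇒ S = 4σT⁴/(1−a).
S = 4·5.67×10⁻⁸·(629)⁴/1.00 = 35500 W/m².
Flux falls as S = L/(4πd²), so d = √(L/(4πS)) = √(2.41×10²⁷/(4π·35500)).

d ≈ 7.35×10¹⁰ m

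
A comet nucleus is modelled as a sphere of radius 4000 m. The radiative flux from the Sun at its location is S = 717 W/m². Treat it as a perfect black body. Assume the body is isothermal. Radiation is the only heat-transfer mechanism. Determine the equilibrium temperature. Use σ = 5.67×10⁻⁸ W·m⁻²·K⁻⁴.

At equilibrium, absorbed power = emitted power.
Absorbing cross-section = πr² = 5.027×10⁷ m²; emitting surface = 4πr² = 2.011×10⁸ m² (ratio 4).
S·A_cross = εσ·A_surf·T⁴  ⇒  T⁴ = S/(4σ).
T⁴ = 1.00·717/(4·5.67×10⁻⁸) = 3.161×10⁹ K⁴.
T = (3.161×10⁹)^(1/4).

T ≈ 237 K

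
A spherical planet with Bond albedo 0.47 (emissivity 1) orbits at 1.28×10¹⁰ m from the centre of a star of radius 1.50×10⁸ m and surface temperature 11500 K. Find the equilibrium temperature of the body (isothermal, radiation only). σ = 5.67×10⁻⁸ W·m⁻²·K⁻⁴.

T ≈ 751 K

The star's surface emits σT_*⁴; at distance d the flux is S = σT_*⁴(R_*/d)².
S = 5.67×10⁻⁸·(11500)⁴·(1.50×10⁸/1.28×10¹⁰)² = 1.362×10⁵ W/m².
For an isothermal sphere T⁴ = (1−a)S/(4σ) = 3.183×10¹¹ K⁴.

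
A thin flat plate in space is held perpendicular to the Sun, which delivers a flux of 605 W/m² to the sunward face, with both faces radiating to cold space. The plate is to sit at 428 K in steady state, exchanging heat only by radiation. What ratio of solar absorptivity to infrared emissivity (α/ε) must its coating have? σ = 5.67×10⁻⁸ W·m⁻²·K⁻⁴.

Balance: αS·A = εσ·2A·T⁴ ⇒ α/ε = 2σT⁴/S.
α/ε = 2·5.67×10⁻⁸·(428)⁴/605 = 2·5.67×10⁻⁸·3.356×10¹⁰/605.

α/ε ≈ 6.29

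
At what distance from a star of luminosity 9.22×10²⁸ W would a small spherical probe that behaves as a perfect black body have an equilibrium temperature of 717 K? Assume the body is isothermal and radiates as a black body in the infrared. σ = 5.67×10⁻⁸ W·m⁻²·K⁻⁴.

For an isothermal black-emitting sphere, (1−a)S·πr² = σ·4πr²·T⁴ ⇒ S = 4σT⁴/(1−a).
S = 4·5.67×10⁻⁸·(717)⁴/1.00 = 59940 W/m².
Flux falls as S = L/(4πd²), so d = √(L/(4πS)) = √(9.22×10²⁸/(4π·59940)).

d ≈ 3.50×10¹¹ m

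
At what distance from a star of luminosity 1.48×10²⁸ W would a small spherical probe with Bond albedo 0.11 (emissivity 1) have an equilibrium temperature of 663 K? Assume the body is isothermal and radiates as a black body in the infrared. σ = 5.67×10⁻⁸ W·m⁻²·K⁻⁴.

d ≈ 1.55×10¹¹ m

For an isothermal black-emitting sphere, (1−a)S·πr² = σ·4πr²·T⁴ ⇒ S = 4σT⁴/(1−a).
S = 4·5.67×10⁻⁸·(663)⁴/0.890 = 49240 W/m².
Flux falls as S = L/(4πd²), so d = √(L/(4πS)) = √(1.48×10²⁸/(4π·49240)).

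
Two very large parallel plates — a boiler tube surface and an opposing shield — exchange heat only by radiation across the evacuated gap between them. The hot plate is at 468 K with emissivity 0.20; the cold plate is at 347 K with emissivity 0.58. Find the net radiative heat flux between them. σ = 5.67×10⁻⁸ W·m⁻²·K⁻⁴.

For two infinite grey parallel plates, q = σ(T₁⁴ − T₂⁴)/(1/ε₁ + 1/ε₂ − 1).
T₁⁴ − T₂⁴ = 4.797×10¹⁰ − 1.450×10¹⁰ = 3.347×10¹⁰ K⁴.
1/ε₁ + 1/ε₂ − 1 = 5.000 + 1.724 − 1 = 5.724.
q = 5.67×10⁻⁸ × 3.347×10¹⁰ / 5.724.

q ≈ 332 W/m²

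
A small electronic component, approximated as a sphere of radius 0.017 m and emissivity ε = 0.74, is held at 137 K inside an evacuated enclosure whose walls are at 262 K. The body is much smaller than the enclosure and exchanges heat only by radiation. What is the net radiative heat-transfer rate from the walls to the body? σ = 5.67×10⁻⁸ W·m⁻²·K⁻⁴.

P_net ≈ 0.664 W

For a small grey body in a large enclosure: P_net = εσA(T_body⁴ − T_wall⁴).
A = 4πr² = 0.003632 m²; T_body⁴ − T_wall⁴ = 3.523×10⁸ − 4.712×10⁹ = -4.360×10⁹ K⁴.
|P_net| = 0.74·5.67×10⁻⁸·0.003632·4.360×10⁹.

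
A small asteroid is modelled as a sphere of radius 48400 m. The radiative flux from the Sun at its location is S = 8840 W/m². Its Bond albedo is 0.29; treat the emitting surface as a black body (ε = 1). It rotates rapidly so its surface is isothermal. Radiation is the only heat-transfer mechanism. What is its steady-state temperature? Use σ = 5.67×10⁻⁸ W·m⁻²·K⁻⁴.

T ≈ 408 K

At equilibrium, absorbed power = emitted power.
Absorbing cross-section = πr² = 7.359×10⁹ m²; emitting surface = 4πr² = 2.944×10¹⁰ m² (ratio 4).
(1−a)S·A_cross = εσ·A_surf·T⁴  ⇒  T⁴ = (1−a)S/(4σ).
T⁴ = 0.710·8840/(4·5.67×10⁻⁸) = 2.767×10¹⁰ K⁴.
T = (2.767×10¹⁰)^(1/4).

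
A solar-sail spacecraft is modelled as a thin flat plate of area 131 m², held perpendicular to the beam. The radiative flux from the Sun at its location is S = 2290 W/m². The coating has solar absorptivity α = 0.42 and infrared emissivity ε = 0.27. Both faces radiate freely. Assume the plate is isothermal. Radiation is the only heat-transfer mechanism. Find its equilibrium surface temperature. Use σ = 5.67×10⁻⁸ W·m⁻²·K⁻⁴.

T ≈ 421 K

At equilibrium, absorbed power = emitted power.
Absorbing cross-section = A = 131.0 m²; emitting surface = 2A = 262.0 m² (ratio 2).
αS·A_cross = εσ·A_surf·T⁴  ⇒  T⁴ = αS/(ε·2σ).
T⁴ = 0.420·2290/(0.27·2·5.67×10⁻⁸) = 3.141×10¹⁰ K⁴.
T = (3.141×10¹⁰)^(1/4).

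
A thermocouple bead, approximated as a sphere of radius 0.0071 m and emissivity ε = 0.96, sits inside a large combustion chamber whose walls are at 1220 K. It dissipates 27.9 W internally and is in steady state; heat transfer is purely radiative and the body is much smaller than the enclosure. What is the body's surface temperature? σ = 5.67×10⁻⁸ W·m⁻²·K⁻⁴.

For a small grey body in a large enclosure, net radiated power = εσA(T⁴ − T_w⁴).
Steady state: P = εσA(T⁴ − T_w⁴) with A = 4πr² = 6.335×10⁻⁴ m².
T⁴ = P/(εσA) + T_w⁴ = 27.9/(0.96·5.67×10⁻⁸·6.335×10⁻⁴) + (1220)⁴
    = 8.091×10¹¹ + 2.215×10¹² = 3.024×10¹² K⁴.

T ≈ 1320 K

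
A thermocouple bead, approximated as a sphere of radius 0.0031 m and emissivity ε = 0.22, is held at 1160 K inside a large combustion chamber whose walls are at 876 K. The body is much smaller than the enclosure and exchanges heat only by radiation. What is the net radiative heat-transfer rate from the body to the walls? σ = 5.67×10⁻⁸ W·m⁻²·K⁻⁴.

P_net ≈ 1.84 W

For a small grey body in a large enclosure: P_net = εσA(T_body⁴ − T_wall⁴).
A = 4πr² = 1.208×10⁻⁴ m²; T_body⁴ − T_wall⁴ = 1.811×10¹² − 5.889×10¹¹ = 1.222×10¹² K⁴.
|P_net| = 0.22·5.67×10⁻⁸·1.208×10⁻⁴·1.222×10¹².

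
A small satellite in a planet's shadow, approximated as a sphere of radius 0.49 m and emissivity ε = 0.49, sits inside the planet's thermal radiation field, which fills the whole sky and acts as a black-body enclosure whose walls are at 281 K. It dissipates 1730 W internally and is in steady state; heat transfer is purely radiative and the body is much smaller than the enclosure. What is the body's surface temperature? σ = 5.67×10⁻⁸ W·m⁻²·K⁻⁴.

T ≈ 405 K

For a small grey body in a large enclosure, net radiated power = εσA(T⁴ − T_w⁴).
Steady state: P = εσA(T⁴ − T_w⁴) with A = 4πr² = 3.017 m².
T⁴ = P/(εσA) + T_w⁴ = 1730/(0.49·5.67×10⁻⁸·3.017) + (281)⁴
    = 2.064×10¹⁰ + 6.235×10⁹ = 2.687×10¹⁰ K⁴.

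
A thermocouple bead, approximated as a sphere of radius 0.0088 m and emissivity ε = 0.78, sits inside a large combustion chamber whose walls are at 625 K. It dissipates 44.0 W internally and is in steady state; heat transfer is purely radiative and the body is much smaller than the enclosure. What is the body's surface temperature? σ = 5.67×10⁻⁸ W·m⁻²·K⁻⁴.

For a small grey body in a large enclosure, net radiated power = εσA(T⁴ − T_w⁴).
Steady state: P = εσA(T⁴ − T_w⁴) with A = 4πr² = 9.731×10⁻⁴ m².
T⁴ = P/(εσA) + T_w⁴ = 44.0/(0.78·5.67×10⁻⁸·9.731×10⁻⁴) + (625)⁴
    = 1.022×10¹² + 1.526×10¹¹ = 1.175×10¹² K⁴.

T ≈ 1040 K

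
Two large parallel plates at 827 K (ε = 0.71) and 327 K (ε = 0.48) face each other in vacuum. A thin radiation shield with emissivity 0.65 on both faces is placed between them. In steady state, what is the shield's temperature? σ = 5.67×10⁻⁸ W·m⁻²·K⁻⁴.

T_s ≈ 723 K

In steady state the net flux on the hot side equals that on the cold side.
σ(T₁⁴−T_s⁴)/D₁ = σ(T_s⁴−T₂⁴)/D₂, with D₁ = 1/ε₁+1/ε_s−1 = 1.947, D₂ = 1/ε_s+1/ε₂−1 = 2.622.
Solve for T_s⁴: T_s⁴ = (D₂·T₁⁴ + D₁·T₂⁴)/(D₁+D₂) = 2.733×10¹¹ K⁴.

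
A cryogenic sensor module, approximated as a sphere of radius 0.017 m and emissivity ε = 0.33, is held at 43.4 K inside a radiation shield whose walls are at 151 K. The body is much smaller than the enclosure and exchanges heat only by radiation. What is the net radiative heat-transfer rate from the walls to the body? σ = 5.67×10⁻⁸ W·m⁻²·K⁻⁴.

For a small grey body in a large enclosure: P_net = εσA(T_body⁴ − T_wall⁴).
A = 4πr² = 0.003632 m²; T_body⁴ − T_wall⁴ = 3.548×10⁶ − 5.199×10⁸ = -5.163×10⁸ K⁴.
|P_net| = 0.33·5.67×10⁻⁸·0.003632·5.163×10⁸.

P_net ≈ 0.0351 W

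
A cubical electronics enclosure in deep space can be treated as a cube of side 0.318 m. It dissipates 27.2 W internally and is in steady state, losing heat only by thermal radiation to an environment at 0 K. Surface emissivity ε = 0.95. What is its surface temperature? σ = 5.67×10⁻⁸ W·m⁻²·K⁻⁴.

T ≈ 170 K

Steady state: internal power = radiated power, P = εσA T⁴.
Radiating area A = 6L² = 0.6067 m².
T⁴ = P/(εσA) = 27.2/(0.95·5.67×10⁻⁸·0.6067) = 8.323×10⁸ K⁴.
T = (8.323×10⁸)^(1/4).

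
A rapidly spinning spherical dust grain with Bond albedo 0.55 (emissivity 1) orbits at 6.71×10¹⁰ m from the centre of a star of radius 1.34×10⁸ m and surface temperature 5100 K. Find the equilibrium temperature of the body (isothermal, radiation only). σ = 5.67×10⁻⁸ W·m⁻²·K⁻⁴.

T ≈ 132 K

The star's surface emits σT_*⁴; at distance d the flux is S = σT_*⁴(R_*/d)².
S = 5.67×10⁻⁸·(5100)⁴·(1.34×10⁸/6.71×10¹⁰)² = 153.0 W/m².
For an isothermal sphere T⁴ = (1−a)S/(4σ) = 3.035×10⁸ K⁴.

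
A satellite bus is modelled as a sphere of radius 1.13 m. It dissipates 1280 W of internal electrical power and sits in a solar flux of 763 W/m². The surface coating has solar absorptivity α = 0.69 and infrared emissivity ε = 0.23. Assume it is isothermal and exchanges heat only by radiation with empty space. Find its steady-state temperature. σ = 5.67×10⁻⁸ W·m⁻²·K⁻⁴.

T ≈ 357 K

At steady state, absorbed solar power + internal power = radiated power.
Absorbed: α·S·A_cross = 0.69·763·4.011 = 2112 W (cross-section πr²).
Total input = 2112 + 1280 = 3392 W.
Radiated: εσ·A_surf·T⁴ with A_surf = 4πr² = 16.05 m².
T⁴ = 3392/(0.23·5.67×10⁻⁸·16.05) = 1.621×10¹⁰ K⁴.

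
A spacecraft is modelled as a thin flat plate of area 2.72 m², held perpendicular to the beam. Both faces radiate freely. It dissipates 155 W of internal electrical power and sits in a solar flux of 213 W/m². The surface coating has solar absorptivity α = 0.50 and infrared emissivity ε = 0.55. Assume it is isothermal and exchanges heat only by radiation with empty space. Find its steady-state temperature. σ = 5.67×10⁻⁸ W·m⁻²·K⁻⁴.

T ≈ 226 K

At steady state, absorbed solar power + internal power = radiated power.
Absorbed: α·S·A_cross = 0.50·213·2.720 = 289.7 W (cross-section A).
Total input = 289.7 + 155 = 444.7 W.
Radiated: εσ·A_surf·T⁴ with A_surf = 2A = 5.440 m².
T⁴ = 444.7/(0.55·5.67×10⁻⁸·5.440) = 2.621×10⁹ K⁴.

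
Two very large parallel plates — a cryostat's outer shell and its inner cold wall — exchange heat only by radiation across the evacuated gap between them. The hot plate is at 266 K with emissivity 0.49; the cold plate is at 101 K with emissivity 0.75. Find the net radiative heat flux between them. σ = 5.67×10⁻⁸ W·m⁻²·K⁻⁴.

For two infinite grey parallel plates, q = σ(T₁⁴ − T₂⁴)/(1/ε₁ + 1/ε₂ − 1).
T₁⁴ − T₂⁴ = 5.006×10⁹ − 1.041×10⁸ = 4.902×10⁹ K⁴.
1/ε₁ + 1/ε₂ − 1 = 2.041 + 1.333 − 1 = 2.374.
q = 5.67×10⁻⁸ × 4.902×10⁹ / 2.374.

q ≈ 117 W/m²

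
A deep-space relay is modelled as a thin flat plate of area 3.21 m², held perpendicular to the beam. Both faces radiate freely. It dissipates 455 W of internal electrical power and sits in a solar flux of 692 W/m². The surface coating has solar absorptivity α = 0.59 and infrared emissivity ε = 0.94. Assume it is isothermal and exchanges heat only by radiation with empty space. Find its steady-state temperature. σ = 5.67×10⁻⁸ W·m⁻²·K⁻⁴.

T ≈ 268 K

At steady state, absorbed solar power + internal power = radiated power.
Absorbed: α·S·A_cross = 0.59·692·3.210 = 1311 W (cross-section A).
Total input = 1311 + 455 = 1766 W.
Radiated: εσ·A_surf·T⁴ with A_surf = 2A = 6.420 m².
T⁴ = 1766/(0.94·5.67×10⁻⁸·6.420) = 5.160×10⁹ K⁴.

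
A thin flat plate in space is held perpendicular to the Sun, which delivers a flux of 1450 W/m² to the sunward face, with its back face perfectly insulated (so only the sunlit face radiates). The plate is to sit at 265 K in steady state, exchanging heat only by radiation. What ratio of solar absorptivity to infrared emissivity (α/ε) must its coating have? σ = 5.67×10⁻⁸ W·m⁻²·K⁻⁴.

Balance: αS·A = εσ·1A·T⁴ ⇒ α/ε = σT⁴/S.
α/ε = 5.67×10⁻⁸·(265)⁴/1450 = 5.67×10⁻⁸·4.932×10⁹/1450.

α/ε ≈ 0.193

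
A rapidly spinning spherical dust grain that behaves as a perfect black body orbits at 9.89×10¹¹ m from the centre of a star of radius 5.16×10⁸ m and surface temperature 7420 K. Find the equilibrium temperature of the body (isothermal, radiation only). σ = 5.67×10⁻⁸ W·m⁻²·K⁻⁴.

The star's surface emits σT_*⁴; at distance d the flux is S = σT_*⁴(R_*/d)².
S = 5.67×10⁻⁸·(7420)⁴·(5.16×10⁸/9.89×10¹¹)² = 46.78 W/m².
For an isothermal sphere T⁴ = (1−a)S/(4σ) = 2.063×10⁸ K⁴.

T ≈ 120 K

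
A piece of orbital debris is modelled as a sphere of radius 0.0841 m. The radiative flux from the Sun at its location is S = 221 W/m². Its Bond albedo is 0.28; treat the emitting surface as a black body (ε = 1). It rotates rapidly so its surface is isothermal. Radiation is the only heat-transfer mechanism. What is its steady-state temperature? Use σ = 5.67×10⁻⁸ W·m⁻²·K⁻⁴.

At equilibrium, absorbed power = emitted power.
Absorbing cross-section = πr² = 0.02222 m²; emitting surface = 4πr² = 0.08888 m² (ratio 4).
(1−a)S·A_cross = εσ·A_surf·T⁴  ⇒  T⁴ = (1−a)S/(4σ).
T⁴ = 0.720·221/(4·5.67×10⁻⁸) = 7.016×10⁸ K⁴.
T = (7.016×10⁸)^(1/4).

T ≈ 163 K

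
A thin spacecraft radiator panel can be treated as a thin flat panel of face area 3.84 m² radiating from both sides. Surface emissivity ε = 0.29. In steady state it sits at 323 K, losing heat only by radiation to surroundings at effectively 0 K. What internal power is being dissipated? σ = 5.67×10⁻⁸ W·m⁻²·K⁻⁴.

P ≈ 1370 W

Steady state: P = εσA T⁴.
A = 2·3.84 = 7.680 m²; T⁴ = (323)⁴ = 1.088×10¹⁰ K⁴.
P = 0.29 × 5.67×10⁻⁸ × 7.680 × 1.088×10¹⁰.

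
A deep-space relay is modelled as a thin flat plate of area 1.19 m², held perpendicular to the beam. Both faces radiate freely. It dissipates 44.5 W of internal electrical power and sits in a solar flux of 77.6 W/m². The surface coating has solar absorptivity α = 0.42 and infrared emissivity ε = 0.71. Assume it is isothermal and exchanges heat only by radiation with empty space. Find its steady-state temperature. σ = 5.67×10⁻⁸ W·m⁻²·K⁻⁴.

At steady state, absorbed solar power + internal power = radiated power.
Absorbed: α·S·A_cross = 0.42·77.6·1.190 = 38.78 W (cross-section A).
Total input = 38.78 + 44.5 = 83.28 W.
Radiated: εσ·A_surf·T⁴ with A_surf = 2A = 2.380 m².
T⁴ = 83.28/(0.71·5.67×10⁻⁸·2.380) = 8.693×10⁸ K⁴.

T ≈ 172 K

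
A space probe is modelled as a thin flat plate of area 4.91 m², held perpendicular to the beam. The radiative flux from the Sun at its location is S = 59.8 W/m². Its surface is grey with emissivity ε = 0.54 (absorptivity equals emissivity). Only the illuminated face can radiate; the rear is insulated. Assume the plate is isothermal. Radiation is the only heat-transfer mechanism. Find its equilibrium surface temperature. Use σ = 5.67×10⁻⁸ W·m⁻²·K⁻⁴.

At equilibrium, absorbed power = emitted power.
Absorbing cross-section = A = 4.910 m²; emitting surface = A = 4.910 m² (ratio 1).
εS·A_cross = εσ·A_surf·T⁴  ⇒  T⁴ = S/(1σ)   (ε cancels).
T⁴ = 59.8/(1·5.67×10⁻⁸) = 1.055×10⁹ K⁴.
T = (1.055×10⁹)^(1/4).

T ≈ 180 K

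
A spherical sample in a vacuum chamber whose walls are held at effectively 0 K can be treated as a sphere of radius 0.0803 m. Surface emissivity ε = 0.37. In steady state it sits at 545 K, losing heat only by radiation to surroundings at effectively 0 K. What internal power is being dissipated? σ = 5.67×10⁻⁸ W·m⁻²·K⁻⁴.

P ≈ 150 W

Steady state: P = εσA T⁴.
A = 4πr² = 0.08103 m²; T⁴ = (545)⁴ = 8.822×10¹⁰ K⁴.
P = 0.37 × 5.67×10⁻⁸ × 0.08103 × 8.822×10¹⁰.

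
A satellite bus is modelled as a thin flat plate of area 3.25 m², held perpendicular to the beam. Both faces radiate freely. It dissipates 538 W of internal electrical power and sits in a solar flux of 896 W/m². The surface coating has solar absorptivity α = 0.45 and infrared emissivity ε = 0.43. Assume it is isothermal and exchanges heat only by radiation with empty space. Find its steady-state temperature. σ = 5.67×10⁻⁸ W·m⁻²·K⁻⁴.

At steady state, absorbed solar power + internal power = radiated power.
Absorbed: α·S·A_cross = 0.45·896·3.250 = 1310 W (cross-section A).
Total input = 1310 + 538 = 1848 W.
Radiated: εσ·A_surf·T⁴ with A_surf = 2A = 6.500 m².
T⁴ = 1848/(0.43·5.67×10⁻⁸·6.500) = 1.166×10¹⁰ K⁴.

T ≈ 329 K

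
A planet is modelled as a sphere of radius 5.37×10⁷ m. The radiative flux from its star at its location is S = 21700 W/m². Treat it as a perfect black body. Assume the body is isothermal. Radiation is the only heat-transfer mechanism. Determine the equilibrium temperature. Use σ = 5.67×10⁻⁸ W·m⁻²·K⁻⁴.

At equilibrium, absorbed power = emitted power.
Absorbing cross-section = πr² = 9.059×10¹⁵ m²; emitting surface = 4πr² = 3.624×10¹⁶ m² (ratio 4).
S·A_cross = εσ·A_surf·T⁴  ⇒  T⁴ = S/(4σ).
T⁴ = 1.00·21700/(4·5.67×10⁻⁸) = 9.568×10¹⁰ K⁴.
T = (9.568×10¹⁰)^(1/4).

T ≈ 556 K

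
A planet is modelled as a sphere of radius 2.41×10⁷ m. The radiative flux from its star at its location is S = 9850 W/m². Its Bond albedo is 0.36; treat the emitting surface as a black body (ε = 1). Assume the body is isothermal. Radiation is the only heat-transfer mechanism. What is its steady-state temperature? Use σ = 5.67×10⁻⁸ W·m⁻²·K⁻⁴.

At equilibrium, absorbed power = emitted power.
Absorbing cross-section = πr² = 1.825×10¹⁵ m²; emitting surface = 4πr² = 7.299×10¹⁵ m² (ratio 4).
(1−a)S·A_cross = εσ·A_surf·T⁴  ⇒  T⁴ = (1−a)S/(4σ).
T⁴ = 0.640·9850/(4·5.67×10⁻⁸) = 2.780×10¹⁰ K⁴.
T = (2.780×10¹⁰)^(1/4).

T ≈ 408 K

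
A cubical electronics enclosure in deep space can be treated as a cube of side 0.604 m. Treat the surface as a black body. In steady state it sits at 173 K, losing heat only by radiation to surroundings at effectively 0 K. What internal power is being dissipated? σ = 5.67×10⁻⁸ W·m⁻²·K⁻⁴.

P ≈ 111 W

Steady state: P = εσA T⁴.
A = 6L² = 2.189 m²; T⁴ = (173)⁴ = 8.957×10⁸ K⁴.
P = 1.0 × 5.67×10⁻⁸ × 2.189 × 8.957×10⁸.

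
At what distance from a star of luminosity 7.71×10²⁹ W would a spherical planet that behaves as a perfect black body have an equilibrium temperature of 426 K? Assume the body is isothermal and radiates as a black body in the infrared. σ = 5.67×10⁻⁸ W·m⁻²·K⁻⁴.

For an isothermal black-emitting sphere, (1−a)S·πr² = σ·4πr²·T⁴ ⇒ S = 4σT⁴/(1−a).
S = 4·5.67×10⁻⁸·(426)⁴/1.00 = 7469 W/m².
Flux falls as S = L/(4πd²), so d = √(L/(4πS)) = √(7.71×10²⁹/(4π·7469)).

d ≈ 2.87×10¹² m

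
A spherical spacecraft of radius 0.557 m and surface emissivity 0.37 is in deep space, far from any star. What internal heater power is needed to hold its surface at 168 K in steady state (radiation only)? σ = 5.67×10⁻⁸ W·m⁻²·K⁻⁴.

P = εσ·4πr²·T⁴.
4πr² = 3.899 m²; T⁴ = 7.966×10⁸ K⁴.
P = 0.37·5.67×10⁻⁸·3.899·7.966×10⁸.

P ≈ 65.2 W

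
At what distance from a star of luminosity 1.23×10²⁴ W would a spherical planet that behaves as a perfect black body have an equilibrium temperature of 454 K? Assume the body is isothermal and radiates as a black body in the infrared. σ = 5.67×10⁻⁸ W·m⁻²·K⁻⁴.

For an isothermal black-emitting sphere, (1−a)S·πr² = σ·4πr²·T⁴ ⇒ S = 4σT⁴/(1−a).
S = 4·5.67×10⁻⁸·(454)⁴/1.00 = 9635 W/m².
Flux falls as S = L/(4πd²), so d = √(L/(4πS)) = √(1.23×10²⁴/(4π·9635)).

d ≈ 3.19×10⁹ m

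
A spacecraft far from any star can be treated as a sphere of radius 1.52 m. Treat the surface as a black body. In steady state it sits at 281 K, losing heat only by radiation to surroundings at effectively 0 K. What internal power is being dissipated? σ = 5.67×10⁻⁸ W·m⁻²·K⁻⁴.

P ≈ 10300 W

Steady state: P = εσA T⁴.
A = 4πr² = 29.03 m²; T⁴ = (281)⁴ = 6.235×10⁹ K⁴.
P = 1.0 × 5.67×10⁻⁸ × 29.03 × 6.235×10⁹.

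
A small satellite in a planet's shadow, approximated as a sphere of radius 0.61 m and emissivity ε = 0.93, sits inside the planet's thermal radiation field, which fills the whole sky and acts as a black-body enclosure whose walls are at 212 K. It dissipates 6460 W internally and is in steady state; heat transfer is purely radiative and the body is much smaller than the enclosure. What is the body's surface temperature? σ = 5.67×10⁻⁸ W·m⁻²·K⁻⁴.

T ≈ 410 K

For a small grey body in a large enclosure, net radiated power = εσA(T⁴ − T_w⁴).
Steady state: P = εσA(T⁴ − T_w⁴) with A = 4πr² = 4.676 m².
T⁴ = P/(εσA) + T_w⁴ = 6460/(0.93·5.67×10⁻⁸·4.676) + (212)⁴
    = 2.620×10¹⁰ + 2.020×10⁹ = 2.822×10¹⁰ K⁴.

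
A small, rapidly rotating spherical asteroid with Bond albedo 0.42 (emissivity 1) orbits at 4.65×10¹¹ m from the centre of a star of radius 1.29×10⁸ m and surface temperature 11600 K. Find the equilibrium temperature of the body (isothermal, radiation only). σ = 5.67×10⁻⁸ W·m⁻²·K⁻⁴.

T ≈ 119 K

The star's surface emits σT_*⁴; at distance d the flux is S = σT_*⁴(R_*/d)².
S = 5.67×10⁻⁸·(11600)⁴·(1.29×10⁸/4.65×10¹¹)² = 79.01 W/m².
For an isothermal sphere T⁴ = (1−a)S/(4σ) = 2.021×10⁸ K⁴.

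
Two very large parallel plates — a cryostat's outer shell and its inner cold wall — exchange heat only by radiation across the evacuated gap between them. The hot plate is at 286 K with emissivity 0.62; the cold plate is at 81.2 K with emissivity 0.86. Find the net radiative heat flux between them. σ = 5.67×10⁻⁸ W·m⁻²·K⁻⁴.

q ≈ 212 W/m²

For two infinite grey parallel plates, q = σ(T₁⁴ − T₂⁴)/(1/ε₁ + 1/ε₂ − 1).
T₁⁴ − T₂⁴ = 6.691×10⁹ − 4.347×10⁷ = 6.647×10⁹ K⁴.
1/ε₁ + 1/ε₂ − 1 = 1.613 + 1.163 − 1 = 1.776.
q = 5.67×10⁻⁸ × 6.647×10⁹ / 1.776.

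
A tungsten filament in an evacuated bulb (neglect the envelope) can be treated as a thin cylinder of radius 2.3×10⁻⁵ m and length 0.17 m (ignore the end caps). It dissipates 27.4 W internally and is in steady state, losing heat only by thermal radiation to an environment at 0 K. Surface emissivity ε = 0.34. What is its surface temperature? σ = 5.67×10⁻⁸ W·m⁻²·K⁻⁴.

T ≈ 2760 K

Steady state: internal power = radiated power, P = εσA T⁴.
Radiating area A = 2πrL = 2.457×10⁻⁵ m².
T⁴ = P/(εσA) = 27.4/(0.34·5.67×10⁻⁸·2.457×10⁻⁵) = 5.785×10¹³ K⁴.
T = (5.785×10¹³)^(1/4).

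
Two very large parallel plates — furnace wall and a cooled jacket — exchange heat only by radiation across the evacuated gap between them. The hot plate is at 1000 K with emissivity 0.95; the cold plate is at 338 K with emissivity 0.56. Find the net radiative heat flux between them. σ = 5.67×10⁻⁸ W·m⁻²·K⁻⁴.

q ≈ 30400 W/m²

For two infinite grey parallel plates, q = σ(T₁⁴ − T₂⁴)/(1/ε₁ + 1/ε₂ − 1).
T₁⁴ − T₂⁴ = 1.000×10¹² − 1.305×10¹⁰ = 9.869×10¹¹ K⁴.
1/ε₁ + 1/ε₂ − 1 = 1.053 + 1.786 − 1 = 1.838.
q = 5.67×10⁻⁸ × 9.869×10¹¹ / 1.838.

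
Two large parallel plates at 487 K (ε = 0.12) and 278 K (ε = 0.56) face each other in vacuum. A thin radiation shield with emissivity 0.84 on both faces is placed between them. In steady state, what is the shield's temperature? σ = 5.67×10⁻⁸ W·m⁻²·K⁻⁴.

T_s ≈ 352 K

In steady state the net flux on the hot side equals that on the cold side.
σ(T₁⁴−T_s⁴)/D₁ = σ(T_s⁴−T₂⁴)/D₂, with D₁ = 1/ε₁+1/ε_s−1 = 8.524, D₂ = 1/ε_s+1/ε₂−1 = 1.976.
Solve for T_s⁴: T_s⁴ = (D₂·T₁⁴ + D₁·T₂⁴)/(D₁+D₂) = 1.544×10¹⁰ K⁴.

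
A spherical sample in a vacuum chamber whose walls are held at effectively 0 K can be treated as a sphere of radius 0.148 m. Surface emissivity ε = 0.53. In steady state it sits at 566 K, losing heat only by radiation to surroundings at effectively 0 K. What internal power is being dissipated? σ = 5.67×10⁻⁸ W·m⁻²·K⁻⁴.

Steady state: P = εσA T⁴.
A = 4πr² = 0.2753 m²; T⁴ = (566)⁴ = 1.026×10¹¹ K⁴.
P = 0.53 × 5.67×10⁻⁸ × 0.2753 × 1.026×10¹¹.

P ≈ 849 W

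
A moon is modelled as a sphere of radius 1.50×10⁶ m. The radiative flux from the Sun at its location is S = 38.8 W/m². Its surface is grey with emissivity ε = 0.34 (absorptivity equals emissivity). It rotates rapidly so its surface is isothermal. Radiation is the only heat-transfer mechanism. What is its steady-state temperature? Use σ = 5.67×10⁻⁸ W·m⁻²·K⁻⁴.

T ≈ 114 K

At equilibrium, absorbed power = emitted power.
Absorbing cross-section = πr² = 7.069×10¹² m²; emitting surface = 4πr² = 2.827×10¹³ m² (ratio 4).
εS·A_cross = εσ·A_surf·T⁴  ⇒  T⁴ = S/(4σ)   (ε cancels).
T⁴ = 38.8/(4·5.67×10⁻⁸) = 1.711×10⁸ K⁴.
T = (1.711×10⁸)^(1/4).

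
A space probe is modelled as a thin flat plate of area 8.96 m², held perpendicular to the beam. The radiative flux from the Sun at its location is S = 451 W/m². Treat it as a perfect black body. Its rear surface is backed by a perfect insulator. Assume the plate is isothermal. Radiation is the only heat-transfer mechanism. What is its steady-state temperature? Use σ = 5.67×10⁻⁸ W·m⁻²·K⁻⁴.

T ≈ 299 K

At equilibrium, absorbed power = emitted power.
Absorbing cross-section = A = 8.960 m²; emitting surface = A = 8.960 m² (ratio 1).
S·A_cross = εσ·A_surf·T⁴  ⇒  T⁴ = S/(1σ).
T⁴ = 1.00·451/(1·5.67×10⁻⁸) = 7.954×10⁹ K⁴.
T = (7.954×10⁹)^(1/4).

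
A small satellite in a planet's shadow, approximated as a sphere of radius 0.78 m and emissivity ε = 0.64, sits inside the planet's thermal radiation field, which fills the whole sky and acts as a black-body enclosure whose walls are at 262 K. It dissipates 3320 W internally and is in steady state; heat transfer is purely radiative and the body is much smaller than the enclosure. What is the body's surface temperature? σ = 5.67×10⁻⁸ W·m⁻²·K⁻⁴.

T ≈ 359 K

For a small grey body in a large enclosure, net radiated power = εσA(T⁴ − T_w⁴).
Steady state: P = εσA(T⁴ − T_w⁴) with A = 4πr² = 7.645 m².
T⁴ = P/(εσA) + T_w⁴ = 3320/(0.64·5.67×10⁻⁸·7.645) + (262)⁴
    = 1.197×10¹⁰ + 4.712×10⁹ = 1.668×10¹⁰ K⁴.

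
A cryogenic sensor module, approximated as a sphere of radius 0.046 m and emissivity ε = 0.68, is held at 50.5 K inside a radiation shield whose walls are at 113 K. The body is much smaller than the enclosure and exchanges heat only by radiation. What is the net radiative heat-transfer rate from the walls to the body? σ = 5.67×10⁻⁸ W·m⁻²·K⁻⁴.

P_net ≈ 0.160 W

For a small grey body in a large enclosure: P_net = εσA(T_body⁴ − T_wall⁴).
A = 4πr² = 0.02659 m²; T_body⁴ − T_wall⁴ = 6.504×10⁶ − 1.630×10⁸ = -1.565×10⁸ K⁴.
|P_net| = 0.68·5.67×10⁻⁸·0.02659·1.565×10⁸.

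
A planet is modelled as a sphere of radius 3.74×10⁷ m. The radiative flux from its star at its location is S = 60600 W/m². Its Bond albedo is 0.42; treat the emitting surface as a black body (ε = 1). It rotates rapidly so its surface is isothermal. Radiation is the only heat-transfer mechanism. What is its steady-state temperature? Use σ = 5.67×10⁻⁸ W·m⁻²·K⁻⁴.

T ≈ 627 K

At equilibrium, absorbed power = emitted power.
Absorbing cross-section = πr² = 4.394×10¹⁵ m²; emitting surface = 4πr² = 1.758×10¹⁶ m² (ratio 4).
(1−a)S·A_cross = εσ·A_surf·T⁴  ⇒  T⁴ = (1−a)S/(4σ).
T⁴ = 0.580·60600/(4·5.67×10⁻⁸) = 1.550×10¹¹ K⁴.
T = (1.550×10¹¹)^(1/4).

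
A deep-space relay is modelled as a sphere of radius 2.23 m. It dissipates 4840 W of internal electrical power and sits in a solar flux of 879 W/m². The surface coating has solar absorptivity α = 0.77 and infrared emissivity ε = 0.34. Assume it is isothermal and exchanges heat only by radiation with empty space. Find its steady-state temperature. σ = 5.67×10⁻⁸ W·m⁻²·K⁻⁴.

At steady state, absorbed solar power + internal power = radiated power.
Absorbed: α·S·A_cross = 0.77·879·15.62 = 10570 W (cross-section πr²).
Total input = 10570 + 4840 = 15410 W.
Radiated: εσ·A_surf·T⁴ with A_surf = 4πr² = 62.49 m².
T⁴ = 15410/(0.34·5.67×10⁻⁸·62.49) = 1.279×10¹⁰ K⁴.

T ≈ 336 K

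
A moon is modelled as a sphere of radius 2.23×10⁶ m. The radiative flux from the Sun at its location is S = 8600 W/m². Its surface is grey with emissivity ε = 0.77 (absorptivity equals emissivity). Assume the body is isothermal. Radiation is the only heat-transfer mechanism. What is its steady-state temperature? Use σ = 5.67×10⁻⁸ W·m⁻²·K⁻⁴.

T ≈ 441 K

At equilibrium, absorbed power = emitted power.
Absorbing cross-section = πr² = 1.562×10¹³ m²; emitting surface = 4πr² = 6.249×10¹³ m² (ratio 4).
εS·A_cross = εσ·A_surf·T⁴  ⇒  T⁴ = S/(4σ)   (ε cancels).
T⁴ = 8600/(4·5.67×10⁻⁸) = 3.792×10¹⁰ K⁴.
T = (3.792×10¹⁰)^(1/4).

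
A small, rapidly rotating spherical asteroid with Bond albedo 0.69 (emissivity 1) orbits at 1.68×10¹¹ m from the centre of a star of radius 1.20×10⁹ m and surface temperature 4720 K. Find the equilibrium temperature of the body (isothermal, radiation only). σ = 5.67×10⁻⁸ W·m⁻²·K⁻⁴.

T ≈ 210 K

The star's surface emits σT_*⁴; at distance d the flux is S = σT_*⁴(R_*/d)².
S = 5.67×10⁻⁸·(4720)⁴·(1.20×10⁹/1.68×10¹¹)² = 1436 W/m².
For an isothermal sphere T⁴ = (1−a)S/(4σ) = 1.963×10⁹ K⁴.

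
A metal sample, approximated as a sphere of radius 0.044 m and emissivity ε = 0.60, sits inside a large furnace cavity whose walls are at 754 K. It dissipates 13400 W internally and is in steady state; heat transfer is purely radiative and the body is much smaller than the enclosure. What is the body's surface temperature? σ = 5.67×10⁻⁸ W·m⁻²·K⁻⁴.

T ≈ 2020 K

For a small grey body in a large enclosure, net radiated power = εσA(T⁴ − T_w⁴).
Steady state: P = εσA(T⁴ − T_w⁴) with A = 4πr² = 0.02433 m².
T⁴ = P/(εσA) + T_w⁴ = 13400/(0.60·5.67×10⁻⁸·0.02433) + (754)⁴
    = 1.619×10¹³ + 3.232×10¹¹ = 1.651×10¹³ K⁴.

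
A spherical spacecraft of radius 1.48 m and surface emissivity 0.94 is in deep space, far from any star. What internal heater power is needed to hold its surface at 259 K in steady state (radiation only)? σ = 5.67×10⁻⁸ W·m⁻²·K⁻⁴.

P ≈ 6600 W

P = εσ·4πr²·T⁴.
4πr² = 27.53 m²; T⁴ = 4.500×10⁹ K⁴.
P = 0.94·5.67×10⁻⁸·27.53·4.500×10⁹.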